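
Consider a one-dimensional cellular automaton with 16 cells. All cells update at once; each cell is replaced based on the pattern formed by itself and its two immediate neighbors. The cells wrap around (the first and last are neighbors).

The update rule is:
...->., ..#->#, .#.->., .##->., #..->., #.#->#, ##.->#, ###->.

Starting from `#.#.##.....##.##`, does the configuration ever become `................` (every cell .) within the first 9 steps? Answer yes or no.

##.#.#....#.##..
.##.#....#.#.#.#
#.##....#.#.#.#.
.#.#...#.#.#.#.#
#.#...#.#.#.#.#.
.#...#.#.#.#.#.#
#...#.#.#.#.#.#.
...#.#.#.#.#.#.#
..#.#.#.#.#.#.#.
step 9 is ..#.#.#.#.#.#.#., still not uniform .

no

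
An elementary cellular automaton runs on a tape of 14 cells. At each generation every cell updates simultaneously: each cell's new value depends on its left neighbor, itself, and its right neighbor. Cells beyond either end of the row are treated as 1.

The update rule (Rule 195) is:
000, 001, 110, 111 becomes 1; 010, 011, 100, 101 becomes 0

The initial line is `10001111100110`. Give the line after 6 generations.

10110111101010
10010011100000
10100101101111
10001000100111
10110011001011
10010101010001

10010101010001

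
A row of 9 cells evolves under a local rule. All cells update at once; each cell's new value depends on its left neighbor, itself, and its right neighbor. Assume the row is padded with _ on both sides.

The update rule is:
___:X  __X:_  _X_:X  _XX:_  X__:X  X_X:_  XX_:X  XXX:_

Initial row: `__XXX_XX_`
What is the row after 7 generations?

X___X__XX
XXX_XX__X
__X__XX_X
X_XX__X_X
X__XX_X_X
XX__X_X_X
_XX_X_X_X

_XX_X_X_X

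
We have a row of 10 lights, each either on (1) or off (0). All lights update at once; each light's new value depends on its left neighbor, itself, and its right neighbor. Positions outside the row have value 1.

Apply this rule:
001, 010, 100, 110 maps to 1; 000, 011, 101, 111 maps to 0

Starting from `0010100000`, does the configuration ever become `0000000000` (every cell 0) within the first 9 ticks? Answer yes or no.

no

1110110001
0010011010
1111101010
0000101010
1001101010
1110101010
0010101010
1110101010  (repeats tick 6; period 2)
tick 9: 0010101010
tick 9 is 0010101010, still not uniform 0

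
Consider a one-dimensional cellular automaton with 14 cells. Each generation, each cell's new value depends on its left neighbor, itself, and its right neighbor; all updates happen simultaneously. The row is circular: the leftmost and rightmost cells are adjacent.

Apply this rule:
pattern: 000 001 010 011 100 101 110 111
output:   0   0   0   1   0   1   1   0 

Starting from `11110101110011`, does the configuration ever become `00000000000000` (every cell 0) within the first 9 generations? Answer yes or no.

generation 1: 00011011010010
generation 2: 00011111100000
generation 3: 00010000100000
generation 4: 00000000000000
all cells are 0 at generation 4

yes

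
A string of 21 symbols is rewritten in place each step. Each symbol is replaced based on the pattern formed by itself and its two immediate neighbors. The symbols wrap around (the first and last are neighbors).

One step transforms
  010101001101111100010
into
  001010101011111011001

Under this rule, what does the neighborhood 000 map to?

At position 17 the neighborhood is 000; the next row has 1 there.

1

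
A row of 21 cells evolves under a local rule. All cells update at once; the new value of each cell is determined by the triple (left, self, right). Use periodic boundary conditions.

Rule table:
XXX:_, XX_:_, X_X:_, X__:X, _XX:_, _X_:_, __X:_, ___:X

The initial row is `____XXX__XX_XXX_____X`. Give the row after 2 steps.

___XXX__XXXXXX_____X_

XXX____X_______XXXX__
___XXX__XXXXXX_____X_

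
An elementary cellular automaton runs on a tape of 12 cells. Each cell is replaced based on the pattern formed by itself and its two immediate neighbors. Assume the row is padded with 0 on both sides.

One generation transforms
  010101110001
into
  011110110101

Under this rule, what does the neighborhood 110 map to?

At position 7 the neighborhood is 110; the next row has 1 there.

1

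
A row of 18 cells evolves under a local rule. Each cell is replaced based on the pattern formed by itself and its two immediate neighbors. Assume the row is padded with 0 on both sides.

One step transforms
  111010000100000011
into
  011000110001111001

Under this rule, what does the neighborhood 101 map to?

0

At position 3 the neighborhood is 101; the next row has 0 there.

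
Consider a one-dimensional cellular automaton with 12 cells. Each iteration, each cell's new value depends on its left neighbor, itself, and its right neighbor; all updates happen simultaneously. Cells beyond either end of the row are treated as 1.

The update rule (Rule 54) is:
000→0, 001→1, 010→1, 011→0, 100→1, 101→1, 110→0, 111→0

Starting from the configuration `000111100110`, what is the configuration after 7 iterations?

100011100001

iteration 1: 101000011001
iteration 2: 011100100110
iteration 3: 100011111001
iteration 4: 010100000110
iteration 5: 111110001001
iteration 6: 000001011110
iteration 7: 100011100001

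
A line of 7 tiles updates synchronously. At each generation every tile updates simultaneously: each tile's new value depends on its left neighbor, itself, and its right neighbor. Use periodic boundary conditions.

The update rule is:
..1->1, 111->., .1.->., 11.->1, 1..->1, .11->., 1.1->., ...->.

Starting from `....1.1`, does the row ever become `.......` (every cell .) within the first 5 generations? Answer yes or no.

no

1..1...
.11.1.1
..1....
.1.1...
1...1..
generation 5 is 1...1.., still not uniform .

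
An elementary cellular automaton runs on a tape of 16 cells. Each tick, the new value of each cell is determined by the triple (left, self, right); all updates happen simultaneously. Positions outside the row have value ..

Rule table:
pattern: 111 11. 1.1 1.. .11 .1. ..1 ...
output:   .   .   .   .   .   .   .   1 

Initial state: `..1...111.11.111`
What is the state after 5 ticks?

tick 1: 1...1...........
tick 2: ..1...1111111111
tick 3: 1...1...........  (repeats tick 1; period 2)
tick 5: 1...1...........

1...1...........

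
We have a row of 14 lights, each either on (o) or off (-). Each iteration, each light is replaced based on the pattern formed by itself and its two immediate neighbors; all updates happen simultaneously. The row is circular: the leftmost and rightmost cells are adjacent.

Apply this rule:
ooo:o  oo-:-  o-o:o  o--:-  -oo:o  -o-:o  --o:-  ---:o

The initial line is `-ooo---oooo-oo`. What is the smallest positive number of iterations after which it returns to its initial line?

ooo--o-ooo-oo-
oo---oooo-oo-o
o--o-ooo-oo-oo
---oooo-oo-ooo
-o-ooo-oo-ooo-
-oooo-oo-ooo--
-ooo-oo-ooo--o
ooo-oo-ooo---o
oo-oo-ooo--o-o
o-oo-ooo---ooo
-oo-ooo--o-ooo
oo-ooo---oooo-
o-ooo--o-ooo-o
-ooo---oooo-oo

14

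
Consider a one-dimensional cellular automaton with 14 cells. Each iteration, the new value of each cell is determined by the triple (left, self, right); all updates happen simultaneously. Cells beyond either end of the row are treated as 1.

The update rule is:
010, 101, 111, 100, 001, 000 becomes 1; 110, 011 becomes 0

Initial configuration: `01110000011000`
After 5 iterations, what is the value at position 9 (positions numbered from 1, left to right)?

1

iteration 1: 10101111100111
iteration 2: 01110111011011
iteration 3: 10101010100101
iteration 4: 01111111111110
iteration 5: 10111111111101
position 9 holds 1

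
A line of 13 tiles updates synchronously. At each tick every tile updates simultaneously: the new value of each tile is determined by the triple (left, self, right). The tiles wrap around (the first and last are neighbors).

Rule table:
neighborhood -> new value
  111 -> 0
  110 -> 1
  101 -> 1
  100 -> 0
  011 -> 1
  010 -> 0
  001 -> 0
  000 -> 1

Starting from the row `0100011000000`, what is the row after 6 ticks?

0001011011111
0100111110001
1000100010100
0010001001000
1000100000011
1010001111010

1010001111010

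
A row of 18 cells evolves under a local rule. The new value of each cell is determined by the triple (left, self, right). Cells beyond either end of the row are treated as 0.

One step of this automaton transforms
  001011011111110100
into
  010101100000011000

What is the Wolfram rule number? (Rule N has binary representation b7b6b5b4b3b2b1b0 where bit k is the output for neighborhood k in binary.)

98

position 8: 111 → 0  (bit 7 = 0)
position 5: 110 → 1  (bit 6 = 1)
position 3: 101 → 1  (bit 5 = 1)
position 16: 100 → 0  (bit 4 = 0)
position 4: 011 → 0  (bit 3 = 0)
position 2: 010 → 0  (bit 2 = 0)
position 1: 001 → 1  (bit 1 = 1)
position 0: 000 → 0  (bit 0 = 0)
bits b7..b0 = 01100010 = 98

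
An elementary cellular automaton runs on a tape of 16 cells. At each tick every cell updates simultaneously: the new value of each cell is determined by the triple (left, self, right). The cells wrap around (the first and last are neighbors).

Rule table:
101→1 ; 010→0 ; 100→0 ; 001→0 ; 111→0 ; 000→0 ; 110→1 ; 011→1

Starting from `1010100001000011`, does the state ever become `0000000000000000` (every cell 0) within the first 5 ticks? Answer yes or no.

1101000000000010
1110000000000001
0010000000000001
0000000000000000
all cells are 0 at tick 4

yes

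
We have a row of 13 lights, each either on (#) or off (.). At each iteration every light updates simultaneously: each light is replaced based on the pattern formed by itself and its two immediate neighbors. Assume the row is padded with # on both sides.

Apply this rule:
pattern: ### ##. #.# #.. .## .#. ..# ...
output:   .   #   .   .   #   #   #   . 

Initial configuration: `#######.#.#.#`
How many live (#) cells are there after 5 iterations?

7

iteration 1: ......#.#.#.#
iteration 2: .....##.#.#.#
iteration 3: ....###.#.#.#
iteration 4: ...##.#.#.#.#
iteration 5: ..###.#.#.#.#
count of #: 7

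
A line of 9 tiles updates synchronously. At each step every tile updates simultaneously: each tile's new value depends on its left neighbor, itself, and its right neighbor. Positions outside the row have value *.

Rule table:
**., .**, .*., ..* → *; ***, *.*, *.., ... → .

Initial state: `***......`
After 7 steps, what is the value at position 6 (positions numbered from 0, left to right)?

..*.....*
.**....**
.**...**.
.**..***.
.**.**.*.
.**.**.*.  (fixed point — unchanged through step 7)
position 6 holds .

.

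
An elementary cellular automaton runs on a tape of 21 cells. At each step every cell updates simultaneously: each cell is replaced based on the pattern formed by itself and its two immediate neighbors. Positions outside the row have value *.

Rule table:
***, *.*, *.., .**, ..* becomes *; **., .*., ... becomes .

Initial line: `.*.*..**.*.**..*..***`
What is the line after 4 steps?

*.*.***.*.**.**.*****
.*.***.*.**.**.******
*.***.*.**.**.*******
.***.*.**.**.********

.***.*.**.**.********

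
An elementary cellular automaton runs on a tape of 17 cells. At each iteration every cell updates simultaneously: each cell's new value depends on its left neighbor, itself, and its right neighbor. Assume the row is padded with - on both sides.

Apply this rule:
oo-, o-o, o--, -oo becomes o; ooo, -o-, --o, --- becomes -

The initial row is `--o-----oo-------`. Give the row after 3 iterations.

-----o---oooo----

---o----ooo------
----o---o-oo-----
-----o---oooo----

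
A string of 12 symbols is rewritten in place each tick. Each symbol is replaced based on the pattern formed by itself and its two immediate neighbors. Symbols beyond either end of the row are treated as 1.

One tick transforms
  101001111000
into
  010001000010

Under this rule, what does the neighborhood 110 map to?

0

At position 0 the neighborhood is 110; the next row has 0 there.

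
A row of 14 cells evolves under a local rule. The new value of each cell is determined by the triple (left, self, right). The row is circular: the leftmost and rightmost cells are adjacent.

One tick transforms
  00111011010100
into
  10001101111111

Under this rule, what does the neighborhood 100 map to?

At position 12 the neighborhood is 100; the next row has 1 there.

1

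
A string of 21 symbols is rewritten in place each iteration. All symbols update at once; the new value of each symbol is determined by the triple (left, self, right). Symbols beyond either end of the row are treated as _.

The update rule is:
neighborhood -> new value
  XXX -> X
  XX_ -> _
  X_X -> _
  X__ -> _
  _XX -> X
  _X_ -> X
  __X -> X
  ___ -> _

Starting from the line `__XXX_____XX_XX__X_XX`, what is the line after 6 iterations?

_XXX_____XX__X__XX_X_
XXX_____XX__XX_XX__X_
XX_____XX__XX__X__XX_
X_____XX__XX__XX_XX__
X____XX__XX__XX__X___
X___XX__XX__XX__XX___

X___XX__XX__XX__XX___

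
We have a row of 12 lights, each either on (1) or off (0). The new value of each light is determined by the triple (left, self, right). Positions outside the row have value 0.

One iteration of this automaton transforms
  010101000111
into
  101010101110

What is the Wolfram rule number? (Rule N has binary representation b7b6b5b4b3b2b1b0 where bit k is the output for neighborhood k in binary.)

186

position 10: 111 → 1  (bit 7 = 1)
position 11: 110 → 0  (bit 6 = 0)
position 2: 101 → 1  (bit 5 = 1)
position 6: 100 → 1  (bit 4 = 1)
position 9: 011 → 1  (bit 3 = 1)
position 1: 010 → 0  (bit 2 = 0)
position 0: 001 → 1  (bit 1 = 1)
position 7: 000 → 0  (bit 0 = 0)
bits b7..b0 = 10111010 = 186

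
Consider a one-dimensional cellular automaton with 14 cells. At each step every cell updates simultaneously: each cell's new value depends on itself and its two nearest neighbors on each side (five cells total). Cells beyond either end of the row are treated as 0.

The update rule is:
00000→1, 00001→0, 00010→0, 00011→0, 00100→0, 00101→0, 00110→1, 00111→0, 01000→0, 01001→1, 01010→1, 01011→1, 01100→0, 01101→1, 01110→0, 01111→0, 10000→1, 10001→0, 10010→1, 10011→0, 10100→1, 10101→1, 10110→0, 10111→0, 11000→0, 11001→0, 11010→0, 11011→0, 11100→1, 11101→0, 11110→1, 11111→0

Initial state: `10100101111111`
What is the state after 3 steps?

10001101000100

step 1: 01111010000011
step 2: 00010010110010
step 3: 10001101000100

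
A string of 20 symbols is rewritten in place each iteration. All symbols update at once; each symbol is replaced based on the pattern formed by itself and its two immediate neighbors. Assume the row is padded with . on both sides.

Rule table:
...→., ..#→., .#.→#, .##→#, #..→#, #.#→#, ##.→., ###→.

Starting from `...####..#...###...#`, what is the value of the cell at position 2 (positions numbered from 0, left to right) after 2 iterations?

.

...#...#.##..#..#..#
...##..###.#.##.##.#
position 2 holds .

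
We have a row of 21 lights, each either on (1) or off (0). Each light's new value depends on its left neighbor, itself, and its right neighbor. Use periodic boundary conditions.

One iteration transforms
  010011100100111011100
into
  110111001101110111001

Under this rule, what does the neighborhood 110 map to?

0

At position 6 the neighborhood is 110; the next row has 0 there.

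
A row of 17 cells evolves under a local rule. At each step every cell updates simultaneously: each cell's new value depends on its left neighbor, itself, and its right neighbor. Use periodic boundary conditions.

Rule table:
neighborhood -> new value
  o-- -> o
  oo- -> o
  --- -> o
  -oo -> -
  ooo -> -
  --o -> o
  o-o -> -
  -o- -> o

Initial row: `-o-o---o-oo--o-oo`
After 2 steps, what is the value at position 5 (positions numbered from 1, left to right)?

-o-ooooo--oooo--o
-o-----ooo---oooo
position 5 holds -

-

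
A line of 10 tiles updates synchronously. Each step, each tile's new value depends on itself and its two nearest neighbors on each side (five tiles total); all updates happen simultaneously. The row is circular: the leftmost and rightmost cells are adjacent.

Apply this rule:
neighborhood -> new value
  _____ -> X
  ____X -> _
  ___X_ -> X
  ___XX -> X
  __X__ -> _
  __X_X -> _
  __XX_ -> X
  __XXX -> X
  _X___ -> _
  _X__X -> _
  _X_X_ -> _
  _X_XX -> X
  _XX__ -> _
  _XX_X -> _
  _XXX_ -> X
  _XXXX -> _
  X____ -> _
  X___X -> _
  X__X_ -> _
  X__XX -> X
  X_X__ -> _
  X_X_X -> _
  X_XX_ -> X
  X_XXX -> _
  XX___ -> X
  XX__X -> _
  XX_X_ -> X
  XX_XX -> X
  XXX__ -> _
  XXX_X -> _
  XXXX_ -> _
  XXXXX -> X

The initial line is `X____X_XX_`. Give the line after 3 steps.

____X_XX_X
___X_XX_X_
__X_XX_X__

__X_XX_X__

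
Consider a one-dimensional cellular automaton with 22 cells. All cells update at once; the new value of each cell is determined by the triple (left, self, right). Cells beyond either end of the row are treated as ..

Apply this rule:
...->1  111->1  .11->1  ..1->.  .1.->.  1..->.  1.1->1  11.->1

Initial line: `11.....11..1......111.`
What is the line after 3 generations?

11.111.11....1111.111.
111111111.11.11111111.
111111111111111111111.

111111111111111111111.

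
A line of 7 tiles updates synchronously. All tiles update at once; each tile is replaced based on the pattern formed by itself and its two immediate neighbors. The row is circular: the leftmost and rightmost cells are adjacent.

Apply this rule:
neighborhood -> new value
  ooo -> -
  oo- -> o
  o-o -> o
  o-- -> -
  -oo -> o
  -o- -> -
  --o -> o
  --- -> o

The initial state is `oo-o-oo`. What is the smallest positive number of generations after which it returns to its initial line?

28

-oo-oo-
oooooo-
o----oo
o-oooo-
-oo--oo
ooo-ooo
--ooo--
ooo-o-o
--oo-oo
-oooooo
oo----o
-o-oooo
o-oo--o
oooo-oo
---ooo-
oooo-o-
o--oo-o
o-ooooo
ooo----
o-o-ooo
oo-oo--
ooooo-o
----ooo
-oooo-o
oo--oo-
oo-oooo
-ooo---
oo-o-oo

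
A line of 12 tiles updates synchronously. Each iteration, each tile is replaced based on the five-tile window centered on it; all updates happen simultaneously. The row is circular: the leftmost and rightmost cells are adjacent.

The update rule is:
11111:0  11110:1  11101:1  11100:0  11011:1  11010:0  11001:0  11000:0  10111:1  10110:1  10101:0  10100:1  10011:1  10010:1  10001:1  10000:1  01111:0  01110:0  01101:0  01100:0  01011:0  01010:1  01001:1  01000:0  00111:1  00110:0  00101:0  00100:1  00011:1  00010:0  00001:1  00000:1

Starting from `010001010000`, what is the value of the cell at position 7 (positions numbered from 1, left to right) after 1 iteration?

1

010100110111
position 7 holds 1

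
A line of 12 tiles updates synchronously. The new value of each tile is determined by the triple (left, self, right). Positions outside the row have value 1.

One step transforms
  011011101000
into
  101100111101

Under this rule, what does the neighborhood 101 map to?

1

At position 0 the neighborhood is 101; the next row has 1 there.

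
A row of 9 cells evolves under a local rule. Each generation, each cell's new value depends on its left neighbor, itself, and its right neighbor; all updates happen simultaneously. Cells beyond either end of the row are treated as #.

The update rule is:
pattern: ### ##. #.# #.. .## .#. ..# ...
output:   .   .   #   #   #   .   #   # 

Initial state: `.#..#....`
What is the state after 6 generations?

...##.##.

generation 1: #.##.####
generation 2: .##.##...
generation 3: ##.##.###
generation 4: ..##.##..
generation 5: ###.##.##
generation 6: ...##.##.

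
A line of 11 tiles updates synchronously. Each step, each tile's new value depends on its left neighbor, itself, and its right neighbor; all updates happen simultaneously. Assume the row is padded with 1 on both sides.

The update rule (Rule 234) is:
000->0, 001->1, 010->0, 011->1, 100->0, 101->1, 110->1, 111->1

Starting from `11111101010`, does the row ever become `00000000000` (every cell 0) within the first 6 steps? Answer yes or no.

step 1: 11111110101
step 2: 11111111011
step 3: 11111111111
step 4: 11111111111  (fixed point — unchanged through step 6)
step 6 is 11111111111, still not uniform 0

no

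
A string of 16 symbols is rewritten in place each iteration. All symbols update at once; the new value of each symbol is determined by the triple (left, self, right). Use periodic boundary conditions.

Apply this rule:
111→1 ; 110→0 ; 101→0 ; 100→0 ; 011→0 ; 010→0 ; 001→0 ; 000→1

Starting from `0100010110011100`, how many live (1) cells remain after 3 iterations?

9

iteration 1: 0001000000001001
iteration 2: 0100011111100000
iteration 3: 0001001111001111
count of 1: 9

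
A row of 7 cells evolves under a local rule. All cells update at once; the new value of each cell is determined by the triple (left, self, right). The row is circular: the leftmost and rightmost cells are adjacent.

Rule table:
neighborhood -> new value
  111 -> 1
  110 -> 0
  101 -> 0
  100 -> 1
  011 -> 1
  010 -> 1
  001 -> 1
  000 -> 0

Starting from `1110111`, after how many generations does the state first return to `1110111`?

generation 1: 1100111
generation 2: 1011111
generation 3: 0011111
generation 4: 1111110
generation 5: 1111100
generation 6: 1111011
generation 7: 1110011
generation 8: 1101111
generation 9: 1001111
generation 10: 0111111
generation 11: 0111110
generation 12: 1111101
generation 13: 1111001
generation 14: 1110111

14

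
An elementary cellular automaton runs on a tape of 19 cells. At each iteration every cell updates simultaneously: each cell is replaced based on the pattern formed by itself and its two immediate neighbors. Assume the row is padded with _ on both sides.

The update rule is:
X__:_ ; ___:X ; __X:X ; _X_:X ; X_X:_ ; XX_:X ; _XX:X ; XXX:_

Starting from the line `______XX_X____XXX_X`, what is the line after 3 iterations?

iteration 1: XXXXXXXX_X_XXXX_X_X
iteration 2: X______X_X_X__X_X_X
iteration 3: X_XXXXXX_X_X_XX_X_X

X_XXXXXX_X_X_XX_X_X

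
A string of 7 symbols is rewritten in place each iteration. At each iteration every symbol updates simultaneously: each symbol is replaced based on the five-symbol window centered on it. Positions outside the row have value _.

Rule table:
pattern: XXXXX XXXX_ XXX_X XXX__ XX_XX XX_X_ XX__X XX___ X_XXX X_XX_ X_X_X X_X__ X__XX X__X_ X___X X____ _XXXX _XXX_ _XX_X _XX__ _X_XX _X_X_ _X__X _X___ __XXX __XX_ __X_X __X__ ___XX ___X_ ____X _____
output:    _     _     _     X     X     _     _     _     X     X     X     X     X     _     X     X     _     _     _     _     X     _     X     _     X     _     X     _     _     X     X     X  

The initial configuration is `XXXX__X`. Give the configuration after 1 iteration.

X__X___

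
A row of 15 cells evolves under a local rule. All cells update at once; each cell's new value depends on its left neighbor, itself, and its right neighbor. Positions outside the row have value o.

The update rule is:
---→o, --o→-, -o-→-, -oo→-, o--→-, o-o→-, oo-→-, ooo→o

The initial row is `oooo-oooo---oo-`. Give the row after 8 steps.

ooo---oo--o----
oo--o-------oo-
o-----ooooo----
--ooo--ooo--oo-
---o----o------
-o---oo---oooo-
---o----o--oo--
-o---oo--------

-o---oo--------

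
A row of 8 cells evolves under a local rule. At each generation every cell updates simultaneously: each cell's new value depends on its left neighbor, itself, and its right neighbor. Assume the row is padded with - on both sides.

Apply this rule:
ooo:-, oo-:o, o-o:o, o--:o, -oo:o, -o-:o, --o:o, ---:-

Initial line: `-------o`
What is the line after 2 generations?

------oo
-----ooo

-----ooo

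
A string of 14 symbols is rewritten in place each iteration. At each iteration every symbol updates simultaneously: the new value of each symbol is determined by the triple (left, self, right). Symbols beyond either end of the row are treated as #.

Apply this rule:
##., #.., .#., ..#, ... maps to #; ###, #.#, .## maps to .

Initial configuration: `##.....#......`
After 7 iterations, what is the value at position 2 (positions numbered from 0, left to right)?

#

.#############
..............
##############
..............  (repeats iteration 2; period 2)
iteration 7: ##############
position 2 holds #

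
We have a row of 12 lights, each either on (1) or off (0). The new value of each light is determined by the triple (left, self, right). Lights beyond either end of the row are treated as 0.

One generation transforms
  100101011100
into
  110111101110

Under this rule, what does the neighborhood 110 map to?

At position 9 the neighborhood is 110; the next row has 1 there.

1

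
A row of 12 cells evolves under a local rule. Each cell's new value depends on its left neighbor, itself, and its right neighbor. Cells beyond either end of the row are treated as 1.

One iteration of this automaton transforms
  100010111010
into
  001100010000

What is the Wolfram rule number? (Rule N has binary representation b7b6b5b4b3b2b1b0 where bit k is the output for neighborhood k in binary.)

131

position 7: 111 → 1  (bit 7 = 1)
position 0: 110 → 0  (bit 6 = 0)
position 5: 101 → 0  (bit 5 = 0)
position 1: 100 → 0  (bit 4 = 0)
position 6: 011 → 0  (bit 3 = 0)
position 4: 010 → 0  (bit 2 = 0)
position 3: 001 → 1  (bit 1 = 1)
position 2: 000 → 1  (bit 0 = 1)
bits b7..b0 = 10000011 = 131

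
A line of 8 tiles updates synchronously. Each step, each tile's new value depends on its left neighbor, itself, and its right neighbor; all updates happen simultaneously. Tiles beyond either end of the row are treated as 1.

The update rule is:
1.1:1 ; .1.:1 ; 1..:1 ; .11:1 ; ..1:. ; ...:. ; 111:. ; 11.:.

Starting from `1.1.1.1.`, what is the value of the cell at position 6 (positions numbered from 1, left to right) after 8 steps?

.1111111
11......
..1.....
1.11....
.11.1...
11.111..
..11..1.
1.1.1.11
position 6 holds .

.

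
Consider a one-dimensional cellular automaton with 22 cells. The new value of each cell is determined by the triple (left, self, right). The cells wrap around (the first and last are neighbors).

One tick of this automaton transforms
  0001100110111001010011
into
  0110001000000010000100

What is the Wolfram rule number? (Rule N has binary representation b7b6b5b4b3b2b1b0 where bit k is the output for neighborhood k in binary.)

3

position 11: 111 → 0  (bit 7 = 0)
position 4: 110 → 0  (bit 6 = 0)
position 9: 101 → 0  (bit 5 = 0)
position 0: 100 → 0  (bit 4 = 0)
position 3: 011 → 0  (bit 3 = 0)
position 15: 010 → 0  (bit 2 = 0)
position 2: 001 → 1  (bit 1 = 1)
position 1: 000 → 1  (bit 0 = 1)
bits b7..b0 = 00000011 = 3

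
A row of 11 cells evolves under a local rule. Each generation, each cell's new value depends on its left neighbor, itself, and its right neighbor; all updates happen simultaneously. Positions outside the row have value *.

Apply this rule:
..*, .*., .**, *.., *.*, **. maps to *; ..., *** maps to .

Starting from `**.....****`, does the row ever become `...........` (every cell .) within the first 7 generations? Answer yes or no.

no

generation 1: .**...**...
generation 2: ****.****.*
generation 3: ...***..***
generation 4: *.**.****..
generation 5: ******..***
generation 6: .....****..
generation 7: *...**..***
generation 7 is *...**..***, still not uniform .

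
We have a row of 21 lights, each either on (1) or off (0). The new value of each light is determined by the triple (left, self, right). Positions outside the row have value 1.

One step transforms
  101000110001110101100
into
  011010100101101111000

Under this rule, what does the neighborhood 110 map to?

At position 0 the neighborhood is 110; the next row has 0 there.

0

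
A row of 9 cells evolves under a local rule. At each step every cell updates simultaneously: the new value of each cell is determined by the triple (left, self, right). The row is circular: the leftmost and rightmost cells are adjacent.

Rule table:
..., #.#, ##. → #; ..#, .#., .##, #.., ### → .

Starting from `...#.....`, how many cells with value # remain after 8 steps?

##...####
.#.#.....
..#..####
........#
.######..
......#.#
.####..#.
....#....
count of #: 1

1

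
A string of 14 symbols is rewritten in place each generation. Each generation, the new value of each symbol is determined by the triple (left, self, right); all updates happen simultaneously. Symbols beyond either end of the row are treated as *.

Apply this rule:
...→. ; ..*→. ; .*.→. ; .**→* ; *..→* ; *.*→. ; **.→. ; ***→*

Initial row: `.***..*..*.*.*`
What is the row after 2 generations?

.*...*..*....*

.**.*..*.....*
.*...*..*....*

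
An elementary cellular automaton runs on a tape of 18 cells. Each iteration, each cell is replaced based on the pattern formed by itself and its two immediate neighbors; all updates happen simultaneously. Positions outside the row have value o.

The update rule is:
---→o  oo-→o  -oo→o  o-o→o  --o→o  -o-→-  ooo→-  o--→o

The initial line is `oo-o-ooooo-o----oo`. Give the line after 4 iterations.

ooooooooooooo---oo

-oo-oo---oo-ooooo-
ooooooooooooo---oo
------------ooooo-
ooooooooooooo---oo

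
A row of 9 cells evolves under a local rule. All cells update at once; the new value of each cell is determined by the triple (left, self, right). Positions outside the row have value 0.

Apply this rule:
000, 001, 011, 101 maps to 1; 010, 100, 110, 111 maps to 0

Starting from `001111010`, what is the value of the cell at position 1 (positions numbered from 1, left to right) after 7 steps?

1

111000100
100011001
001110010
111000100  (repeats step 1; period 3)
step 7: 111000100
position 1 holds 1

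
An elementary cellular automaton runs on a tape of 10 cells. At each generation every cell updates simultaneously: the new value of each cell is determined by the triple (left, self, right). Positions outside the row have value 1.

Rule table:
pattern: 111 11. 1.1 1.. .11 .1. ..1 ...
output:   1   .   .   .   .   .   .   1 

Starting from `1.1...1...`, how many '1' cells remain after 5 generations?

2

....1...1.
.11...1...
....1...1.  (repeats generation 1; period 2)
generation 5: ....1...1.
count of 1: 2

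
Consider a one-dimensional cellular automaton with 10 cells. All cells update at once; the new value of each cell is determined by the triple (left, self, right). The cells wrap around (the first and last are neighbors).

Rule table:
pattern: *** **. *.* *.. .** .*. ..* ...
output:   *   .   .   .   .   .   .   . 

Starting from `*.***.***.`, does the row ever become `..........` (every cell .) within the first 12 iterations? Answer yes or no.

yes

...*...*..
..........
all cells are . at iteration 2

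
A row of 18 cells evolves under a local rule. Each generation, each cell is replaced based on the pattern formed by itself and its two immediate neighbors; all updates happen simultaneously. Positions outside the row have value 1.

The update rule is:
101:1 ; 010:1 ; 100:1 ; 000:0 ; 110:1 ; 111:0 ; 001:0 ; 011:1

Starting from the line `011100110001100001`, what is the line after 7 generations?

100111101100000111

110110111001110001
011111101101011001
110000111111111101
011000100000000111
111100110000000100
000110111000000110
100111101100000111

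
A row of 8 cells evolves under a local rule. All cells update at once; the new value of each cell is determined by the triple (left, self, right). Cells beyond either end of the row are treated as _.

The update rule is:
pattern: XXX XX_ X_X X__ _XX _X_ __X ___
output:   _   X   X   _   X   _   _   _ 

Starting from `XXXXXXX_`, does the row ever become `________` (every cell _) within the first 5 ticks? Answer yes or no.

X_____X_
________
all cells are _ at tick 2

yes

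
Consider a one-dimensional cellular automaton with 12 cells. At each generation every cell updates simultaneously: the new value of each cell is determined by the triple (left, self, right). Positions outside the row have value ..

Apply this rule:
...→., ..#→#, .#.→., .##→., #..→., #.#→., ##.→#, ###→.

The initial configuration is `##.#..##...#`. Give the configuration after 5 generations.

generation 1: .#...#.#..#.
generation 2: #...#....#..
generation 3: ...#....#...
generation 4: ..#....#....
generation 5: .#....#.....

.#....#.....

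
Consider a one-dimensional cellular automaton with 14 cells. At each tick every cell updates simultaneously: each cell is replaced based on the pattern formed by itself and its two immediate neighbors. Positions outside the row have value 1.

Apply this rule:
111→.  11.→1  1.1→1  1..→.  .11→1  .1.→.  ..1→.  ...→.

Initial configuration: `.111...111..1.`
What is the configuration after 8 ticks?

.............1

11.1...1.1...1
.11.....1....1
111..........1
..1..........1
.............1
.............1  (fixed point — unchanged through tick 8)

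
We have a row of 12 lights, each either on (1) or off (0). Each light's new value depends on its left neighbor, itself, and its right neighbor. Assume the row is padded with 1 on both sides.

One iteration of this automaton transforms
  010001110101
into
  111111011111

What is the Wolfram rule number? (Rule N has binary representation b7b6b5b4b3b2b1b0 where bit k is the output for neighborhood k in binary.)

position 6: 111 → 0  (bit 7 = 0)
position 7: 110 → 1  (bit 6 = 1)
position 0: 101 → 1  (bit 5 = 1)
position 2: 100 → 1  (bit 4 = 1)
position 5: 011 → 1  (bit 3 = 1)
position 1: 010 → 1  (bit 2 = 1)
position 4: 001 → 1  (bit 1 = 1)
position 3: 000 → 1  (bit 0 = 1)
bits b7..b0 = 01111111 = 127

127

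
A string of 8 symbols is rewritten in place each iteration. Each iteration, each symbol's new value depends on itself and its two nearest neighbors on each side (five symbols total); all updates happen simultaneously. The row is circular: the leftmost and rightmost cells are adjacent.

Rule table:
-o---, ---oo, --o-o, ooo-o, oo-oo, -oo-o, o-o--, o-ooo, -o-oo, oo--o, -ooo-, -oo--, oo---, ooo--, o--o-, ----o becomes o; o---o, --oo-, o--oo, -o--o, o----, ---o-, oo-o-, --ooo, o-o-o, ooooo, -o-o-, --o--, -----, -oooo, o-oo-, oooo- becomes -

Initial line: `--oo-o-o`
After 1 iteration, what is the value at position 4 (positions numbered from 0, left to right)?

-

---o---o
position 4 holds -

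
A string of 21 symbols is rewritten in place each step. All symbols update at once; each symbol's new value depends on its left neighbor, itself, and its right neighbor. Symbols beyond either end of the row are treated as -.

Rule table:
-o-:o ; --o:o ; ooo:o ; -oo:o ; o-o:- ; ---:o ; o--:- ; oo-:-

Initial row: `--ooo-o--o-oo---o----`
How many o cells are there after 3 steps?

step 1: oooo--o-oo-o--ooo-ooo
step 2: ooo--oo-o--o-ooo--oo-
step 3: oo--oo--o-oo-oo--oo--
count of o: 11

11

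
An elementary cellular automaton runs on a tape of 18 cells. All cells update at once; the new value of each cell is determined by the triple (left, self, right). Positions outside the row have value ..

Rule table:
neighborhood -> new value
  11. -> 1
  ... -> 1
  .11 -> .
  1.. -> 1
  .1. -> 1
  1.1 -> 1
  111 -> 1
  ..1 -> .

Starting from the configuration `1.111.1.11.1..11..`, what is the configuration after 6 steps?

.11..11.11111.1111

step 1: 11.11111.1111..111
step 2: .11.11111.1111..11
step 3: ..11.11111.1111..1
step 4: 1..11.11111.1111.1
step 5: 11..11.11111.11111
step 6: .11..11.11111.1111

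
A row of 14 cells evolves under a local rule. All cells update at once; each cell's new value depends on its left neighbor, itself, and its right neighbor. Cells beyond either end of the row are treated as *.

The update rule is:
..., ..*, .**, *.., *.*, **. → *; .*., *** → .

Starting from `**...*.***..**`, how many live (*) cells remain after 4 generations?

10

generation 1: .****.**.****.
generation 2: **..******..**
generation 3: .****....****.
generation 4: **..******..**
count of *: 10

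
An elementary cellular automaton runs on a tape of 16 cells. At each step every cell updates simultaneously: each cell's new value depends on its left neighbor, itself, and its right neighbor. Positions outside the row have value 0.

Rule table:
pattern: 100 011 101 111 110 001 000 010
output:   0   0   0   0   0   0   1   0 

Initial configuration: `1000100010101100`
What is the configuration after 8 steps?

1000100011111100

0010001000000001
1000100011111100
0010001000000001  (repeats step 1; period 2)
step 8: 1000100011111100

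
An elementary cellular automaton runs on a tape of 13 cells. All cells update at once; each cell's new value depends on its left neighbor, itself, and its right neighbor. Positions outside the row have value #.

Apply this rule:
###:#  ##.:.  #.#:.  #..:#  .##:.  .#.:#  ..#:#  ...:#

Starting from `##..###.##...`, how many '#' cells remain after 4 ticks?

8

#.##.#....###
.....#####.##
#####.###...#
####...#.###.
count of #: 8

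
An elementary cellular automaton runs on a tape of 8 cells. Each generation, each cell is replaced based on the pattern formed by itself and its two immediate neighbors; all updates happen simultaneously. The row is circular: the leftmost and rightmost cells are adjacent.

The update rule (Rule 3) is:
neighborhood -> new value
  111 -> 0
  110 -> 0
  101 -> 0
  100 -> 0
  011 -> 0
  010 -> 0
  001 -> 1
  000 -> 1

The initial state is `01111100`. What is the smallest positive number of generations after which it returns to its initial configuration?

10000001
00111110
11000000
00011111
01100000
10001111
00110000
11000111
00011000
11100011
00001100
11110001
00000110
11111000
00000011
01111100

16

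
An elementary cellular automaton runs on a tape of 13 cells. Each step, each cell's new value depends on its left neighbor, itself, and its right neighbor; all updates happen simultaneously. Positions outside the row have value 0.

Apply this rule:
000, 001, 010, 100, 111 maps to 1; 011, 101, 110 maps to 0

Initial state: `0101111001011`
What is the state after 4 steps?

0011011101111

1100110111000
0011000010111
1100111110010
0011011101111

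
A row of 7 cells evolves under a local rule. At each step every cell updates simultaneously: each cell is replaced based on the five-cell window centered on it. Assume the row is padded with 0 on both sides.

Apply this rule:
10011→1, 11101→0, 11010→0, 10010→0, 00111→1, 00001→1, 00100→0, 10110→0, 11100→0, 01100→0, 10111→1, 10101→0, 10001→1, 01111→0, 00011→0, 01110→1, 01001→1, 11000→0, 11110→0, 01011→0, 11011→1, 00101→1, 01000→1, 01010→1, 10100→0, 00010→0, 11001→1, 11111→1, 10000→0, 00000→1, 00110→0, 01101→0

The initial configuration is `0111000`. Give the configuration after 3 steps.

1110010

0110001
0000100
1110010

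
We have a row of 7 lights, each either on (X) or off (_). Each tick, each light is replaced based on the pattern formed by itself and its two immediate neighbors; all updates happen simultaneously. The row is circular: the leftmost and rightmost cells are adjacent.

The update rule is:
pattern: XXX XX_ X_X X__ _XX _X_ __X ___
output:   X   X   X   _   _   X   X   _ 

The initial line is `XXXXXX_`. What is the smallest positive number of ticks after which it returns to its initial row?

_XXXXXX
X_XXXXX
XX_XXXX
XXX_XXX
XXXX_XX
XXXXX_X
XXXXXX_

7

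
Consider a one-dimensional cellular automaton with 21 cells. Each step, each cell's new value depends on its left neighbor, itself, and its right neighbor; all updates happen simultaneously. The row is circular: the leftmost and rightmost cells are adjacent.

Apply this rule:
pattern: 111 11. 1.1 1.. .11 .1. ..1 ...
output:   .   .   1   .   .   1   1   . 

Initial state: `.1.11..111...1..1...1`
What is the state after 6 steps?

111...1.....11.11..11
.....11....1..1...1..
....1.....11.11..11..
...11....1..1...1....
..1.....11.11..11....
.11....1..1...1......

.11....1..1...1......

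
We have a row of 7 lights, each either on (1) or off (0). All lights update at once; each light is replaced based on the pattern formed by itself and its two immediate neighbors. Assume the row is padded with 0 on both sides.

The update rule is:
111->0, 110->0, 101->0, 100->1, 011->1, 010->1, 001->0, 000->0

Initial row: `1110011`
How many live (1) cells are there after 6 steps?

5

step 1: 1001010
step 2: 1101011
step 3: 1001010  (repeats step 1; period 2)
step 6: 1101011
count of 1: 5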